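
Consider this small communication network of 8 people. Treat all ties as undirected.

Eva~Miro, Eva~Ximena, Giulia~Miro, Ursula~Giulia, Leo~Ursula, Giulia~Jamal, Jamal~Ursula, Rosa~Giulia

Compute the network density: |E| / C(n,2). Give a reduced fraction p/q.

2/7

There are 8 edges and 8 nodes, so the maximum possible is C(8,2) = 28.
Density = 8/28 = 2/7.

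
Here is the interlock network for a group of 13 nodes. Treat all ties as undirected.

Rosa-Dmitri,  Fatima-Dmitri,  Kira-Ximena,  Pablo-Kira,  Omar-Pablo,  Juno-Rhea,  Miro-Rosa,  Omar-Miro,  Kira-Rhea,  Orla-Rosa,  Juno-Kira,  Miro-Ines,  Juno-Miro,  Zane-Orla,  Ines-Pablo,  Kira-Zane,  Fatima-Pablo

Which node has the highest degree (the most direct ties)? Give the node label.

Degrees — Dmitri:2, Fatima:2, Ines:2, Juno:3, Kira:5, Miro:4, Omar:2, Orla:2, Pablo:4, Rhea:2, Rosa:3, Ximena:1, Zane:2.
The maximum is 5, attained only by Kira.

Kira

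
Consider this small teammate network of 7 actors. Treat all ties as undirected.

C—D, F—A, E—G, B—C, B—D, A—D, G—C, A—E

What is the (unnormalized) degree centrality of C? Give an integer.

C is directly tied to B, D, and G. That is 3 neighbors, so the degree of C is 3.

3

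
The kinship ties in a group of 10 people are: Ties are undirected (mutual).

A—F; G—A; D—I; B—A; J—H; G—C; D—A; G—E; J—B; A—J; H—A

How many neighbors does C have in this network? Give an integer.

C is directly tied to G. That is 1 neighbor, so the degree of C is 1.

1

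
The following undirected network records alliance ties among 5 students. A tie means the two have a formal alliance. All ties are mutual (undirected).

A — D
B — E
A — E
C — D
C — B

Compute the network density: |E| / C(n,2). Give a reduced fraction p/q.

1/2

There are 5 edges and 5 nodes, so the maximum possible is C(5,2) = 10.
Density = 5/10 = 1/2.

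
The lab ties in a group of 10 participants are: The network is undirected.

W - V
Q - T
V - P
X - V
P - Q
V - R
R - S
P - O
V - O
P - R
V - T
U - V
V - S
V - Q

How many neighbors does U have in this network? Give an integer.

U is directly tied to V. That is 1 neighbor, so the degree of U is 1.

1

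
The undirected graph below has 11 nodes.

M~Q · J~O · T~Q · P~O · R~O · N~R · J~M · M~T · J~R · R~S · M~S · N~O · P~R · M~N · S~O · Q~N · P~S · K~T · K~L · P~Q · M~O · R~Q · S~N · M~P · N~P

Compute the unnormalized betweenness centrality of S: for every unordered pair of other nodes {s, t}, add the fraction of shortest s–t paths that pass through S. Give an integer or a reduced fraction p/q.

Pairs whose geodesics pass through S — M–R: 1/6.
All other pairs contribute 0.
Summing the contributions gives betweenness(S) = 1/6.

1/6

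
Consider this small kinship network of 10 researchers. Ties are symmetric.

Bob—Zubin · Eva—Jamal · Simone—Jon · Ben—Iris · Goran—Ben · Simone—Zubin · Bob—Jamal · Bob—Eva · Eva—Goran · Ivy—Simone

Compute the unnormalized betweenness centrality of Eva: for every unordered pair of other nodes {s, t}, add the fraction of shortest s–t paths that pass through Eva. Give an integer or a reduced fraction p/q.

Pairs whose geodesics pass through Eva — Ben–Zubin: 1; Ben–Simone: 1; Ben–Ivy: 1; Ben–Jamal: 1; Ben–Jon: 1; Ben–Bob: 1; Zubin–Goran: 1; Zubin–Iris: 1; Simone–Goran: 1; Simone–Iris: 1; Ivy–Goran: 1; Ivy–Iris: 1; Jamal–Goran: 1; Jamal–Iris: 1 … (+4 more pairs).
All other pairs contribute 0.
Summing the contributions gives betweenness(Eva) = 18.

18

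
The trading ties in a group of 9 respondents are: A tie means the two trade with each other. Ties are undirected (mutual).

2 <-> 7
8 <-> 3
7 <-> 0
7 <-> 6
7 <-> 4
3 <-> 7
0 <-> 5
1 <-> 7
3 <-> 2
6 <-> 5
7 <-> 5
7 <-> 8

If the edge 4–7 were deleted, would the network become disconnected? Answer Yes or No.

Yes

Without the 4–7 edge there is no alternate route between 4 and 7, so the network disconnects. It is a bridge.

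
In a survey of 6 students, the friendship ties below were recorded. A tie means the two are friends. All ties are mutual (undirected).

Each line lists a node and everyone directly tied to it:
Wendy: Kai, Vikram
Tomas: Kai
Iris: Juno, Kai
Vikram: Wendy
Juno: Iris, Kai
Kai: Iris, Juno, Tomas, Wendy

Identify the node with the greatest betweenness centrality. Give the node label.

Kai

Unnormalized betweenness of each node: Iris:0, Juno:0, Kai:8, Tomas:0, Vikram:0, Wendy:4.
Kai has the largest value, 8, making it the main broker — the node through which the most shortest paths run.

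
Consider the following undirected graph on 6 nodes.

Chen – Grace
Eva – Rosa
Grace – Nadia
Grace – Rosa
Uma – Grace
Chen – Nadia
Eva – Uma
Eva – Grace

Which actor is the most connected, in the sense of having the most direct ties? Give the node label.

Grace

Degrees — Chen:2, Eva:3, Grace:5, Nadia:2, Rosa:2, Uma:2.
The maximum is 5, attained only by Grace.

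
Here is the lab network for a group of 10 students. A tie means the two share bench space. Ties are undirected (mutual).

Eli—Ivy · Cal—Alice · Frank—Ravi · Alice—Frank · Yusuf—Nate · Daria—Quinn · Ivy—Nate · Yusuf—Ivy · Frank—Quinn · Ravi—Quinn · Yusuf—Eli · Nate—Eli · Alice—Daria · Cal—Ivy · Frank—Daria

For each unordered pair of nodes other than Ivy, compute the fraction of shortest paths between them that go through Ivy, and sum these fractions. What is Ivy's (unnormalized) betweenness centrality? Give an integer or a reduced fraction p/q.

Pairs whose geodesics pass through Ivy — Ravi–Eli: 1; Ravi–Yusuf: 1; Ravi–Nate: 1; Frank–Eli: 1; Frank–Yusuf: 1; Frank–Nate: 1; Alice–Eli: 1; Alice–Yusuf: 1; Alice–Nate: 1; Quinn–Eli: 2/2; Quinn–Yusuf: 2/2; Quinn–Nate: 2/2; Daria–Eli: 1; Daria–Yusuf: 1 … (+4 more pairs).
All other pairs contribute 0.
Summing the contributions gives betweenness(Ivy) = 18.

18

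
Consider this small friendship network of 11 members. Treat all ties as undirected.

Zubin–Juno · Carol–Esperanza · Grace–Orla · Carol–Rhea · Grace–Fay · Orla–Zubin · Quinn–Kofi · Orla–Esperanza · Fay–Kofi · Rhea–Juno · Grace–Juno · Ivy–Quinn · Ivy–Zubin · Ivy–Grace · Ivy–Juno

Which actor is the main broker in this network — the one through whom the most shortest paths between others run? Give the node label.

Grace

Unnormalized betweenness of each node: Carol:5/3, Esperanza:19/6, Fay:14/3, Grace:83/6, Ivy:10, Juno:23/2, Kofi:1, Orla:55/6, Quinn:10/3, Rhea:11/2, Zubin:19/6.
Grace has the largest value, 83/6, making it the main broker — the node through which the most shortest paths run.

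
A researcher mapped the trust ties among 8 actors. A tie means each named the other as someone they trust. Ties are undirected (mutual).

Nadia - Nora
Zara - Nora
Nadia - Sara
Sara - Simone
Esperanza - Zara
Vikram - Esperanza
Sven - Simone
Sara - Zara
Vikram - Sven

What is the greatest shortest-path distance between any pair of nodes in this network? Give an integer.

4

Eccentricity of each node (its greatest distance to any other): Esperanza:3, Nadia:4, Nora:4, Sara:3, Simone:3, Sven:4, Vikram:4, Zara:3.
The maximum eccentricity is 4, realized for instance by the pair Nora–Sven via Nora – Zara – Esperanza – Vikram – Sven. So the diameter is 4.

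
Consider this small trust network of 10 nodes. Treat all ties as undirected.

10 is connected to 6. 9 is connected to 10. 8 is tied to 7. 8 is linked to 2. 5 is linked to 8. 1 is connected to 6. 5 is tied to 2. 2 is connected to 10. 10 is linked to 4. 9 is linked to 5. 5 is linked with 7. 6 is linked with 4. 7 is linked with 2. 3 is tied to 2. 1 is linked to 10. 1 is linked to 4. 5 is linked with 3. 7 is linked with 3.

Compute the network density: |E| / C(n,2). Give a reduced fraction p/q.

2/5

There are 18 edges and 10 nodes, so the maximum possible is C(10,2) = 45.
Density = 18/45 = 2/5.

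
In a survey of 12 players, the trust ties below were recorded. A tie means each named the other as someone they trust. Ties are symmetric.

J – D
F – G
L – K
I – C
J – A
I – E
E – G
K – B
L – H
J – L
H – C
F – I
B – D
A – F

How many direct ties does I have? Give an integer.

I is directly tied to C, E, and F. That is 3 neighbors, so the degree of I is 3.

3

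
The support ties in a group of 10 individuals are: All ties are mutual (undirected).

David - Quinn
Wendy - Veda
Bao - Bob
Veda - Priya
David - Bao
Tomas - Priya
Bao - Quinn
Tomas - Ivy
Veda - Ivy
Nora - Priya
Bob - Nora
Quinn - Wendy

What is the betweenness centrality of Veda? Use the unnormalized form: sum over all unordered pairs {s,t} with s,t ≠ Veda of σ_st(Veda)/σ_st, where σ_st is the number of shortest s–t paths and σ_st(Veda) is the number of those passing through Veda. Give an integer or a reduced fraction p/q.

35/3

Pairs whose geodesics pass through Veda — Bao–Ivy: 1; David–Ivy: 1; David–Tomas: 2/3; David–Priya: 1/2; Quinn–Ivy: 1; Quinn–Tomas: 2/2; Quinn–Priya: 1; Wendy–Ivy: 1; Wendy–Tomas: 2/2; Wendy–Priya: 1; Wendy–Nora: 1; Ivy–Priya: 1/2; Ivy–Nora: 1/2; Ivy–Bob: 1/2.
All other pairs contribute 0.
Summing the contributions gives betweenness(Veda) = 35/3.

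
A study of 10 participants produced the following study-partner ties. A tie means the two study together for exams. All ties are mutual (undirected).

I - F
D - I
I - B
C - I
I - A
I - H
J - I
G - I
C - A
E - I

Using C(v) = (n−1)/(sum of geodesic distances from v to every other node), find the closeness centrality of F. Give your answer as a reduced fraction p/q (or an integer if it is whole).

9/17

Distances from F: A:2, B:2, C:2, D:2, E:2, G:2, H:2, I:1, J:2. Sum = 17.
n = 10, so closeness = 9/17.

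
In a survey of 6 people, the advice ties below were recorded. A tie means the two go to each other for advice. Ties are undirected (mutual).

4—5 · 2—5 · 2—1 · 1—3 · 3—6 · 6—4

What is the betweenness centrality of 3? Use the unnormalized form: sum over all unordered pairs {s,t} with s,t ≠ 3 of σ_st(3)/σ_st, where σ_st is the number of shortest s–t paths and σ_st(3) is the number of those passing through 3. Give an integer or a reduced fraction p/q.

Pairs whose geodesics pass through 3 — 1–6: 1; 1–4: 1/2; 6–2: 1/2.
All other pairs contribute 0.
Summing the contributions gives betweenness(3) = 2.

2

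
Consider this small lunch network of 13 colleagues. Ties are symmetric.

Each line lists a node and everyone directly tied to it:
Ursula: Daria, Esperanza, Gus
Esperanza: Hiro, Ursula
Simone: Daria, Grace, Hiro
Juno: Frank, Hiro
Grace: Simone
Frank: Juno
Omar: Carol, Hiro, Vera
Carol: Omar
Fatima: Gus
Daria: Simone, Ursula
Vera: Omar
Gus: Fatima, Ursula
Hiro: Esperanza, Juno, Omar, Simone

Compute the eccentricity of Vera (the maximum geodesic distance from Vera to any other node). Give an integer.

6

Distances from Vera: Carol:2, Daria:4, Esperanza:3, Fatima:6, Frank:4, Grace:4, Gus:5, Hiro:2, Juno:3, Omar:1, Simone:3, Ursula:4.
The largest is 6 (to Fatima), so the eccentricity of Vera is 6.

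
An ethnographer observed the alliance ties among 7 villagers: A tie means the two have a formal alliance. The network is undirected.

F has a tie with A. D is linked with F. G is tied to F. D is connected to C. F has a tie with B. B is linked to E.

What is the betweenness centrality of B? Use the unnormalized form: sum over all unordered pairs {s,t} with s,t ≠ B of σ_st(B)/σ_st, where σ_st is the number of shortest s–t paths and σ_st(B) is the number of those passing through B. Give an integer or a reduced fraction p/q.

5

Pairs whose geodesics pass through B — E–C: 1; E–D: 1; E–F: 1; E–G: 1; E–A: 1.
All other pairs contribute 0.
Summing the contributions gives betweenness(B) = 5.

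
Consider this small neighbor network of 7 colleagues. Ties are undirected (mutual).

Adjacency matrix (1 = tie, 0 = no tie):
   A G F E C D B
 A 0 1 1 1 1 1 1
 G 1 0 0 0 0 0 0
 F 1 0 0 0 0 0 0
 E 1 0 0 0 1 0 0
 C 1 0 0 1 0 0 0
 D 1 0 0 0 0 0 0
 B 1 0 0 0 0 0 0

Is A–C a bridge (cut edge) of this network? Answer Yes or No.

Even without that edge, A still reaches C via A – E – C, so the network stays connected. Not a bridge.

No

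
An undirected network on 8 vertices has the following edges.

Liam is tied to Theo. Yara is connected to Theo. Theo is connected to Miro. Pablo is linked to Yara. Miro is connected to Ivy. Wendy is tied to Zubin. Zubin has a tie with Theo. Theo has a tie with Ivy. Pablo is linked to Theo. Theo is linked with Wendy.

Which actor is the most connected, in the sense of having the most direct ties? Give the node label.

Degrees — Ivy:2, Liam:1, Miro:2, Pablo:2, Theo:7, Wendy:2, Yara:2, Zubin:2.
The maximum is 7, attained only by Theo.

Theo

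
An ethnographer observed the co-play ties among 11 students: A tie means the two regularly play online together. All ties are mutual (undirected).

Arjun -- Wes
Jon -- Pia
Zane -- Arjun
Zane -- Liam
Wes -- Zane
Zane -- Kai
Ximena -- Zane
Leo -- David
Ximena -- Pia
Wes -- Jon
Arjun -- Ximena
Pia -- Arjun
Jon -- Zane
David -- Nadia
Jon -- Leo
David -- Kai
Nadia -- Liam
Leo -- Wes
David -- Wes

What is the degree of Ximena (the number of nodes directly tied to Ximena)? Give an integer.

Ximena is directly tied to Arjun, Pia, and Zane. That is 3 neighbors, so the degree of Ximena is 3.

3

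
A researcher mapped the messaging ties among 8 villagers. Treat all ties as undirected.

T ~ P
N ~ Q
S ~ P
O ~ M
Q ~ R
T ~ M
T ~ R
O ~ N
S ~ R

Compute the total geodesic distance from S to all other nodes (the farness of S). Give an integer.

16

Distances from S: M:3, N:3, O:4, P:1, Q:2, R:1, T:2.
Sum = 3 + 3 + 4 + 1 + 2 + 1 + 2 = 16.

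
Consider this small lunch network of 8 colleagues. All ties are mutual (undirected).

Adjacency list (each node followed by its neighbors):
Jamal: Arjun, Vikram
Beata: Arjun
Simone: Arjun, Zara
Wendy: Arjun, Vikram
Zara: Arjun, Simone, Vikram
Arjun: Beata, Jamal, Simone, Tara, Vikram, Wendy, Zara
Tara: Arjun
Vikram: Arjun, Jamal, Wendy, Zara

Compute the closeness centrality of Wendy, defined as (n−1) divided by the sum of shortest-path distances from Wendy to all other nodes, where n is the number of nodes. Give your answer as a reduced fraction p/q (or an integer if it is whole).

7/12

Distances from Wendy: Arjun:1, Beata:2, Jamal:2, Simone:2, Tara:2, Vikram:1, Zara:2. Sum = 12.
n = 8, so closeness = 7/12.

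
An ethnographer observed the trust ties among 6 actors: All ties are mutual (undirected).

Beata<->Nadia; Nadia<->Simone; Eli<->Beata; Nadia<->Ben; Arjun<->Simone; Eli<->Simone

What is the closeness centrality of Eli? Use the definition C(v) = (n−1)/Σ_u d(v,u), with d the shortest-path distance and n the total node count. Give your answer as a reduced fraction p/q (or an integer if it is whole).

5/9

Distances from Eli: Arjun:2, Beata:1, Ben:3, Nadia:2, Simone:1. Sum = 9.
n = 6, so closeness = 5/9.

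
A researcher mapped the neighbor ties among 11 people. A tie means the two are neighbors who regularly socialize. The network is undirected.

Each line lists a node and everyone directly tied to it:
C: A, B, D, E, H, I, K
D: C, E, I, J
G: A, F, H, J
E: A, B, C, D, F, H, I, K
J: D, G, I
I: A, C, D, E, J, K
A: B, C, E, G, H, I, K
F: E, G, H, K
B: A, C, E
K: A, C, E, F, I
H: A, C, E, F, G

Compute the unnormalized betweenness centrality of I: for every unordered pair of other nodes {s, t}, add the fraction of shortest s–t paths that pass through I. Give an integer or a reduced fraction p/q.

Pairs whose geodesics pass through I — J–K: 1; J–C: 1/2; J–A: 1/2; J–E: 1/2; J–B: 3/6; K–D: 1/3; D–A: 1/3.
All other pairs contribute 0.
Summing the contributions gives betweenness(I) = 11/3.

11/3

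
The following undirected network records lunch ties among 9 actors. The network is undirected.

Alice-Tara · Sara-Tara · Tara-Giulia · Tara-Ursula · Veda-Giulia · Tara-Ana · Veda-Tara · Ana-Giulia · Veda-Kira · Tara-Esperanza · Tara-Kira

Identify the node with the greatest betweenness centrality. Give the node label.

Tara

Unnormalized betweenness of each node: Alice:0, Ana:0, Esperanza:0, Giulia:1/2, Kira:0, Sara:0, Tara:24, Ursula:0, Veda:1/2.
Tara has the largest value, 24, making it the main broker — the node through which the most shortest paths run.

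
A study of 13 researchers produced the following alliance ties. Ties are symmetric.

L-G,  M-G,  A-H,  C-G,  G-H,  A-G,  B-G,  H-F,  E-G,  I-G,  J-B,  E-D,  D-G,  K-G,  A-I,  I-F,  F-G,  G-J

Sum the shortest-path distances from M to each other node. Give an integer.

23

Distances from M: A:2, B:2, C:2, D:2, E:2, F:2, G:1, H:2, I:2, J:2, K:2, L:2.
Sum = 2 + 2 + 2 + 2 + 2 + 2 + 1 + 2 + 2 + 2 + 2 + 2 = 23.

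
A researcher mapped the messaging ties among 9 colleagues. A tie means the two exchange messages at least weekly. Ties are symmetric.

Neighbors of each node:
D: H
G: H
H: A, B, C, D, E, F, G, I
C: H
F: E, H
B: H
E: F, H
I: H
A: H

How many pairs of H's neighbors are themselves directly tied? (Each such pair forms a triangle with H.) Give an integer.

1

H's neighbors: A, B, C, D, E, F, G, and I.
Neighbor pairs that are themselves tied: H–E–F. Each forms one triangle with H, for 1 in total.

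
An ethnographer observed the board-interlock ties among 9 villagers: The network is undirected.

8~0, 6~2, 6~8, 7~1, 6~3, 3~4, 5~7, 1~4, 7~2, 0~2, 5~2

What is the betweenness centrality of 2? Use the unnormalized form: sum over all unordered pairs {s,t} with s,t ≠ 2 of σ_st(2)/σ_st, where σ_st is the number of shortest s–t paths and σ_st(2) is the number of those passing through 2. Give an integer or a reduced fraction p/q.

Pairs whose geodesics pass through 2 — 5–3: 1; 5–6: 1; 5–8: 2/2; 5–0: 1; 7–3: 1/2; 7–6: 1; 7–8: 2/2; 7–0: 1; 1–6: 1/2; 1–8: 2/3; 1–0: 1; 4–0: 2/3; 3–0: 1/2; 6–0: 1/2.
All other pairs contribute 0.
Summing the contributions gives betweenness(2) = 34/3.

34/3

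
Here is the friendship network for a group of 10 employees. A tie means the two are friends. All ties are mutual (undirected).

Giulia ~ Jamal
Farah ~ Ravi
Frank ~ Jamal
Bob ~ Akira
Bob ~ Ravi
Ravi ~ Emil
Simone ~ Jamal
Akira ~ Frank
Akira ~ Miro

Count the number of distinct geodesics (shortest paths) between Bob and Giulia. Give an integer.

The shortest distance is 4, and the only length-4 path is Bob–Akira–Frank–Jamal–Giulia. So there is exactly 1 shortest path.

1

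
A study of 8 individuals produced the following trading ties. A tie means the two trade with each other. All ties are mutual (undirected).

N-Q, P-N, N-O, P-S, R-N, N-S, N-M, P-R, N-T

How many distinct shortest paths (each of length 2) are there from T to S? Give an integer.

1

The shortest distance is 2, and the only length-2 path is T–N–S. So there is exactly 1 shortest path.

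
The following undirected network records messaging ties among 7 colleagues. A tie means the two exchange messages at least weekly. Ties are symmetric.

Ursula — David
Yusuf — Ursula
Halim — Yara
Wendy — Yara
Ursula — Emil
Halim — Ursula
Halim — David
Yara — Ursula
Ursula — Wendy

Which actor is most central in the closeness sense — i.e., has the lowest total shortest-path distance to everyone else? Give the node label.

Ursula

Farness (sum of distances to all others) for each node — David:10, Emil:11, Halim:9, Ursula:6, Wendy:10, Yara:9, Yusuf:11.
The smallest farness is 6, for Ursula, so Ursula has the highest closeness.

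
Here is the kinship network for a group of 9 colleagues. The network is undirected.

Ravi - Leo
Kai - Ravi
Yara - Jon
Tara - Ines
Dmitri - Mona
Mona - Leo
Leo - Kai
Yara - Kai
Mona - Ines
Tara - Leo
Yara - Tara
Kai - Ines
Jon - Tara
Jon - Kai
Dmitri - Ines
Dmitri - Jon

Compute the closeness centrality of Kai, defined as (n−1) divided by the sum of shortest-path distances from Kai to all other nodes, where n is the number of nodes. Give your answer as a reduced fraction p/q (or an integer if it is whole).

8/11

Distances from Kai: Dmitri:2, Ines:1, Jon:1, Leo:1, Mona:2, Ravi:1, Tara:2, Yara:1. Sum = 11.
n = 9, so closeness = 8/11.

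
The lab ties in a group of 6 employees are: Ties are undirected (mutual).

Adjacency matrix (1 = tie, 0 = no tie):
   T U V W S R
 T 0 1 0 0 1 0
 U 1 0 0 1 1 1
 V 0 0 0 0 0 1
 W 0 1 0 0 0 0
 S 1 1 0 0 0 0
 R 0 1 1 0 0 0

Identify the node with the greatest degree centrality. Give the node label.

U

Degrees — R:2, S:2, T:2, U:4, V:1, W:1.
The maximum is 4, attained only by U.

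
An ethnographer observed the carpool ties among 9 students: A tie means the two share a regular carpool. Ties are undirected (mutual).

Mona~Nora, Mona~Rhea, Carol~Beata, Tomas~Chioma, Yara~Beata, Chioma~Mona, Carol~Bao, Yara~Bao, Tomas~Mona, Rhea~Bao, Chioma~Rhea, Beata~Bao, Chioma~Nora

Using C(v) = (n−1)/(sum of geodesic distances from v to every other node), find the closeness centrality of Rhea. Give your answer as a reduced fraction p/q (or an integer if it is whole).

8/13

Distances from Rhea: Bao:1, Beata:2, Carol:2, Chioma:1, Mona:1, Nora:2, Tomas:2, Yara:2. Sum = 13.
n = 9, so closeness = 8/13.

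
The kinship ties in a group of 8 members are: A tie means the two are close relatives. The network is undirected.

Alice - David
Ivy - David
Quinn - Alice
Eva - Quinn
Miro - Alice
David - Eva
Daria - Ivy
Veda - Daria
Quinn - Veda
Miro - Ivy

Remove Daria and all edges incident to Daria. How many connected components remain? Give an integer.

1

Daria's neighbors (Ivy and Veda) remain reachable from one another through other ties, so the rest of the network stays in one piece.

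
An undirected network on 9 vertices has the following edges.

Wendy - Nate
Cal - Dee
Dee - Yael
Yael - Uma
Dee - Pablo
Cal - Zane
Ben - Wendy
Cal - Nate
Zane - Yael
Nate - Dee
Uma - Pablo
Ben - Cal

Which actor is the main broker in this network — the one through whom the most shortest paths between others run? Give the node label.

Dee

Unnormalized betweenness of each node: Ben:1, Cal:25/3, Dee:23/2, Nate:5, Pablo:13/6, Uma:5/6, Wendy:1/2, Yael:5, Zane:5/3.
Dee has the largest value, 23/2, making it the main broker — the node through which the most shortest paths run.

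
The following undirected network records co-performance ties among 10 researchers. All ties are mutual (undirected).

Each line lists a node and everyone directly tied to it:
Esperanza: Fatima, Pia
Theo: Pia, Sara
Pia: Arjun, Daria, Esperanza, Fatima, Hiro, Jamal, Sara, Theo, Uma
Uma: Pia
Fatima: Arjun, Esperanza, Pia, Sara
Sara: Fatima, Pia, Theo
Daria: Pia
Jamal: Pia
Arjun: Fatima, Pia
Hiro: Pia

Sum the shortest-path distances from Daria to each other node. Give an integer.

Distances from Daria: Arjun:2, Esperanza:2, Fatima:2, Hiro:2, Jamal:2, Pia:1, Sara:2, Theo:2, Uma:2.
Sum = 2 + 2 + 2 + 2 + 2 + 1 + 2 + 2 + 2 = 17.

17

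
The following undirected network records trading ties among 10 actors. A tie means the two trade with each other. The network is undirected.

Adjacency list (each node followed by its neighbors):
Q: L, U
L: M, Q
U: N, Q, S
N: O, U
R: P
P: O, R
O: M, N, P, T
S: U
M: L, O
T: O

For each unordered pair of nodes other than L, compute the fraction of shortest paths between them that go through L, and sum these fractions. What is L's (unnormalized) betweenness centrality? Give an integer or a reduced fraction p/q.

4

Pairs whose geodesics pass through L — S–M: 1/2; R–Q: 1/2; Q–T: 1/2; Q–P: 1/2; Q–O: 1/2; Q–M: 1; M–U: 1/2.
All other pairs contribute 0.
Summing the contributions gives betweenness(L) = 4.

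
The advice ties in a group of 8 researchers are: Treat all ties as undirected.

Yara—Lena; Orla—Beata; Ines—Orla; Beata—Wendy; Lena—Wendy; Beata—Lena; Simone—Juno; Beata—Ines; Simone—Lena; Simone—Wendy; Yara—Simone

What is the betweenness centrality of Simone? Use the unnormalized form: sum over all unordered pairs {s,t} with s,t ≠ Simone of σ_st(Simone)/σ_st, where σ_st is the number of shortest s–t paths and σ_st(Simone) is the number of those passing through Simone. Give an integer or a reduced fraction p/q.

13/2

Pairs whose geodesics pass through Simone — Ines–Juno: 2/2; Orla–Juno: 2/2; Beata–Juno: 2/2; Lena–Juno: 1; Juno–Wendy: 1; Juno–Yara: 1; Wendy–Yara: 1/2.
All other pairs contribute 0.
Summing the contributions gives betweenness(Simone) = 13/2.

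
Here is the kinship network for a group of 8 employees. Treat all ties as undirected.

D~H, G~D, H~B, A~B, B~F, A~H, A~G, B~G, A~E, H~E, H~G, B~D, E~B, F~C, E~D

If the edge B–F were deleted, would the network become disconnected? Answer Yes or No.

Without the B–F edge there is no alternate route between B and F, so the network disconnects. It is a bridge.

Yes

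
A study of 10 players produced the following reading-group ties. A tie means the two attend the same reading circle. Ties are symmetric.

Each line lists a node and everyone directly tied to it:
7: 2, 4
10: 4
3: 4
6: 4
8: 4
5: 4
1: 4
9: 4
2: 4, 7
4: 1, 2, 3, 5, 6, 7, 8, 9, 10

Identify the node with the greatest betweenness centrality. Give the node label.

4

Unnormalized betweenness of each node: 1:0, 2:0, 3:0, 4:35, 5:0, 6:0, 7:0, 8:0, 9:0, 10:0.
4 has the largest value, 35, making it the main broker — the node through which the most shortest paths run.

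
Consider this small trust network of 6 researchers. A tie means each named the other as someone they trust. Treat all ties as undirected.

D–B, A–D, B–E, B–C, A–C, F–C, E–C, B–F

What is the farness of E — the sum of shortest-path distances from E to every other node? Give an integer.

Distances from E: A:2, B:1, C:1, D:2, F:2.
Sum = 2 + 1 + 1 + 2 + 2 = 8.

8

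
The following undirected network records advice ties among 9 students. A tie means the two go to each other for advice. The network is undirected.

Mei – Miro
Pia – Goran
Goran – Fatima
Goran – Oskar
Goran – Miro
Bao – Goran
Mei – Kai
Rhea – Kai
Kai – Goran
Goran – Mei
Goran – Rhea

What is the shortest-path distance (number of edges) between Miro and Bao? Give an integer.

2

One shortest route is Miro – Goran – Bao, which uses 2 edges, and Miro and Bao are not directly tied, so nothing shorter exists. So d(Miro,Bao) = 2.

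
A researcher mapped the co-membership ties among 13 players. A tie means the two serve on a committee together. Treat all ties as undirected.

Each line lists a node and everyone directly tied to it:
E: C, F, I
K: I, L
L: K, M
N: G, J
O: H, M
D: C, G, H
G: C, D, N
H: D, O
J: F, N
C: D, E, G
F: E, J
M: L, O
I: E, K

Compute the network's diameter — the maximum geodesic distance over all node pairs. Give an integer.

Eccentricity of each node (its greatest distance to any other): C:4, D:4, E:4, F:5, G:5, H:4, I:4, J:6, K:5, L:6, M:6, N:6, O:5.
The maximum eccentricity is 6, realized for instance by the pair M–J via M – L – K – I – E – F – J. So the diameter is 6.

6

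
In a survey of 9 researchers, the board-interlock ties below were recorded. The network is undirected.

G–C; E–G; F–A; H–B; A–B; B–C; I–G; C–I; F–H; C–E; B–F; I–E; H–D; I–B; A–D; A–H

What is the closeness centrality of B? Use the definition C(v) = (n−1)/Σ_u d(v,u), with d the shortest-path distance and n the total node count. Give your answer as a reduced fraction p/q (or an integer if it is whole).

8/11

Distances from B: A:1, C:1, D:2, E:2, F:1, G:2, H:1, I:1. Sum = 11.
n = 9, so closeness = 8/11.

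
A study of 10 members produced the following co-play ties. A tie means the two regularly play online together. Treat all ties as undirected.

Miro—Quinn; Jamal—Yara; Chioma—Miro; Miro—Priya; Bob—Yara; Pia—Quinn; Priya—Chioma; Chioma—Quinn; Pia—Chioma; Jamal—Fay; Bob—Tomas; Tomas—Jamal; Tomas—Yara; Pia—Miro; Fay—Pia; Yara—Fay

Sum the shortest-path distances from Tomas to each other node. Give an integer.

Distances from Tomas: Bob:1, Chioma:4, Fay:2, Jamal:1, Miro:4, Pia:3, Priya:5, Quinn:4, Yara:1.
Sum = 1 + 4 + 2 + 1 + 4 + 3 + 5 + 4 + 1 = 25.

25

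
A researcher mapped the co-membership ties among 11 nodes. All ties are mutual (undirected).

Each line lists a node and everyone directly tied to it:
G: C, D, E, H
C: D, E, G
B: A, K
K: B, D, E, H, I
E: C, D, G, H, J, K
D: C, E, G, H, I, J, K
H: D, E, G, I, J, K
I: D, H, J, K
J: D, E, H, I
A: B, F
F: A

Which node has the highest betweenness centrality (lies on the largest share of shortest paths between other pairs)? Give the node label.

K

Unnormalized betweenness of each node: A:9, B:16, C:0, D:29/4, E:11/2, F:0, G:1/3, H:41/12, I:1, J:1/4, K:85/4.
K has the largest value, 85/4, making it the main broker — the node through which the most shortest paths run.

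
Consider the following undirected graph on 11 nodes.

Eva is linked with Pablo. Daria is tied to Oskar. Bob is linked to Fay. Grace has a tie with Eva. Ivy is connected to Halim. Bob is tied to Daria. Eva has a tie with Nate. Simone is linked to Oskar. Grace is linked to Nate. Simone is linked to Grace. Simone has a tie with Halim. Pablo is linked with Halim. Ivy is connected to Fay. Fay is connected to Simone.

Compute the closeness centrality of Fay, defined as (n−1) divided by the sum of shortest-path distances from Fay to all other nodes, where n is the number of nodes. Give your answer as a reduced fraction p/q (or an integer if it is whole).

1/2

Distances from Fay: Bob:1, Daria:2, Eva:3, Grace:2, Halim:2, Ivy:1, Nate:3, Oskar:2, Pablo:3, Simone:1. Sum = 20.
n = 11, so closeness = 10/20 = 1/2.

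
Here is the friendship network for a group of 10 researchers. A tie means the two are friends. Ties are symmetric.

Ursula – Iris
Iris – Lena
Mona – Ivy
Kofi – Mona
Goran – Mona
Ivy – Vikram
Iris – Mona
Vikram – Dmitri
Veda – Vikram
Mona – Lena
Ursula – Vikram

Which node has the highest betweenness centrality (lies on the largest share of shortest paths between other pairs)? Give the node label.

Unnormalized betweenness of each node: Dmitri:0, Goran:0, Iris:11/2, Ivy:21/2, Kofi:0, Lena:0, Mona:37/2, Ursula:9/2, Veda:0, Vikram:16.
Mona has the largest value, 37/2, making it the main broker — the node through which the most shortest paths run.

Mona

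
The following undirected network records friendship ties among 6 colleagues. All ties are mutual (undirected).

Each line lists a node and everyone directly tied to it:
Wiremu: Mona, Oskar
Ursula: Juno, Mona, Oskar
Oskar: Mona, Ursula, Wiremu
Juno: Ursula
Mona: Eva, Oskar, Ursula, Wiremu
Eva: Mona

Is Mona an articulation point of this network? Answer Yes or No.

Yes

Removing Mona leaves {Juno, Oskar, Ursula, and Wiremu} with no path to {Eva}, so the network splits into 2 components. Mona is a cut vertex.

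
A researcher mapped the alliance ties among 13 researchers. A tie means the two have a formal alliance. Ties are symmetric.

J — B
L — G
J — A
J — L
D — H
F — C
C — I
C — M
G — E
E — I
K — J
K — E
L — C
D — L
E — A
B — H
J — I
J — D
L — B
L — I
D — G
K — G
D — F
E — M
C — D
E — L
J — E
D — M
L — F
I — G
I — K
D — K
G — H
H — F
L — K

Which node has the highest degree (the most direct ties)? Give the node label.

Degrees — A:2, B:3, C:5, D:8, E:7, F:4, G:6, H:4, I:6, J:7, K:6, L:9, M:3.
The maximum is 9, attained only by L.

L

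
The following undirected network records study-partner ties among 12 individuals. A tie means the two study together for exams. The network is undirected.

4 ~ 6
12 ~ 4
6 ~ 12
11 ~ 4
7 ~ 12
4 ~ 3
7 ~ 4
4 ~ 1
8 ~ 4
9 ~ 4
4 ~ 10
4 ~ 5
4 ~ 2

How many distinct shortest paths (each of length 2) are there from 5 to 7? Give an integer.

The shortest distance is 2, and the only length-2 path is 5–4–7. So there is exactly 1 shortest path.

1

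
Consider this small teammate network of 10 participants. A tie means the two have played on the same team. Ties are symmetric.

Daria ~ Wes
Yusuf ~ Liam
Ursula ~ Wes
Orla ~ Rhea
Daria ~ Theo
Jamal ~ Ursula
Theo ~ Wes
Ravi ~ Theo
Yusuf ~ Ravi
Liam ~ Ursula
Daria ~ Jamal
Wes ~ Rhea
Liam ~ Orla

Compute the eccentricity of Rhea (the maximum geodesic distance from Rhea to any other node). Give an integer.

3

Distances from Rhea: Daria:2, Jamal:3, Liam:2, Orla:1, Ravi:3, Theo:2, Ursula:2, Wes:1, Yusuf:3.
The largest is 3 (to Ravi, Jamal, and Yusuf), so the eccentricity of Rhea is 3.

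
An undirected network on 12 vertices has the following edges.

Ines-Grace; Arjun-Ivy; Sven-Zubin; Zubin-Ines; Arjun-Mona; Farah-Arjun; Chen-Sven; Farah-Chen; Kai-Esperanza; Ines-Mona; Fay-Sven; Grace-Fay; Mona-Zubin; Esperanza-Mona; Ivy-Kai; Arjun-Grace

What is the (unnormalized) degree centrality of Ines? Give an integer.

Ines is directly tied to Grace, Mona, and Zubin. That is 3 neighbors, so the degree of Ines is 3.

3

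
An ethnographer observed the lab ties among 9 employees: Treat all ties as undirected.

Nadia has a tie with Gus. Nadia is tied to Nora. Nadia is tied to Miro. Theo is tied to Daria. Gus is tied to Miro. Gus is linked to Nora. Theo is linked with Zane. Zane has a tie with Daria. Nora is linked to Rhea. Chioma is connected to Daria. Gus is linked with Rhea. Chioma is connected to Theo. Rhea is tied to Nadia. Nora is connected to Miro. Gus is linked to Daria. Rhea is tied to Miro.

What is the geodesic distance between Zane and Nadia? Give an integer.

3

One shortest route is Zane – Daria – Gus – Nadia, which uses 3 edges, and at distance 2 from Zane we only reach {Chioma, Gus}, which does not include Nadia. So d(Zane,Nadia) = 3.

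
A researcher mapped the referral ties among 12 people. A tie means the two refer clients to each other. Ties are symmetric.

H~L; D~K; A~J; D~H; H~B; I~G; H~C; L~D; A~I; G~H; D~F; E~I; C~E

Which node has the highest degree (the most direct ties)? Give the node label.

Degrees — A:2, B:1, C:2, D:4, E:2, F:1, G:2, H:5, I:3, J:1, K:1, L:2.
The maximum is 5, attained only by H.

H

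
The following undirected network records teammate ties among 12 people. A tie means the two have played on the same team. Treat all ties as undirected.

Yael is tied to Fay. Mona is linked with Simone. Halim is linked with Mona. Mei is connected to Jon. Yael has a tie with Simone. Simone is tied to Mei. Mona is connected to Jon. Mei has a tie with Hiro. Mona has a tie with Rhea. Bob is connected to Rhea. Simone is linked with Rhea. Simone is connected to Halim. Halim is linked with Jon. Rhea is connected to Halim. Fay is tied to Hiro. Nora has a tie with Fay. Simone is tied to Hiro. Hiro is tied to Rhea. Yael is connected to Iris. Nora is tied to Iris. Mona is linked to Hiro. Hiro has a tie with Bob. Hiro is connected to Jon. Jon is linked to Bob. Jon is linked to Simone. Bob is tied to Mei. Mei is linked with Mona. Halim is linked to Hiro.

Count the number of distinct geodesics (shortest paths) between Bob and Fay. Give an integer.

1

The shortest distance is 2, and the only length-2 path is Bob–Hiro–Fay. So there is exactly 1 shortest path.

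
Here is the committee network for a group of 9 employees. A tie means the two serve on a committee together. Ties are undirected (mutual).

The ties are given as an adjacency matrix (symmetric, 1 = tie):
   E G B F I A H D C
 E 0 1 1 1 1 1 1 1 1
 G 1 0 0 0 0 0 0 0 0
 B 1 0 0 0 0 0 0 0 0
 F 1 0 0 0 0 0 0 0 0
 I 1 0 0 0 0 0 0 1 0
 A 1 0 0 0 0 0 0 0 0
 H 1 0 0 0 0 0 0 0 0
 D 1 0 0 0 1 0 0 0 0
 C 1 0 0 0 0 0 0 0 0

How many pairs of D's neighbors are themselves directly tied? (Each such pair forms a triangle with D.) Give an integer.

1

D's neighbors: E and I.
Neighbor pairs that are themselves tied: D–E–I. Each forms one triangle with D, for 1 in total.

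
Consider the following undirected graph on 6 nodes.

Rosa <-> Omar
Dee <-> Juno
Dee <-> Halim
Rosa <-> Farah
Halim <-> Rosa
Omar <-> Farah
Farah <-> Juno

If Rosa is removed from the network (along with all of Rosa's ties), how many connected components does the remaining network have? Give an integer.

Rosa's neighbors (Farah, Halim, and Omar) remain reachable from one another through other ties, so the rest of the network stays in one piece.

1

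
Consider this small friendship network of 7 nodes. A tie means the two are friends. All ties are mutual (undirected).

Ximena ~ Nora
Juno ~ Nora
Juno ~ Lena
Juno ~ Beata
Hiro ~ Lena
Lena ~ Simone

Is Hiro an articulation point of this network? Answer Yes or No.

No

Even without Hiro, every remaining node can still reach every other (the residual graph is connected), so Hiro is not a cut vertex.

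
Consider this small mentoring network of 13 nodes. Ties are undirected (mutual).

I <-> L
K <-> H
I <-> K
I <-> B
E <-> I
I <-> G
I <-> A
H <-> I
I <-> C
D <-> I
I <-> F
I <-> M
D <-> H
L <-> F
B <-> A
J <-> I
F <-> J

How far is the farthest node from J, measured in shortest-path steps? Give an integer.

2

Distances from J: A:2, B:2, C:2, D:2, E:2, F:1, G:2, H:2, I:1, K:2, L:2, M:2.
The largest is 2 (to E, G, C, M, A, L, B, H, K, and D), so the eccentricity of J is 2.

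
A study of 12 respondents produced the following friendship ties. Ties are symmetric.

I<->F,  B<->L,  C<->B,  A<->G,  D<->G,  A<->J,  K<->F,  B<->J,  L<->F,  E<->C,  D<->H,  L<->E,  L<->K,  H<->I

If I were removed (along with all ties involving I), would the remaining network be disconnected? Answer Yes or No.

Even without I, every remaining node can still reach every other (the residual graph is connected), so I is not a cut vertex.

No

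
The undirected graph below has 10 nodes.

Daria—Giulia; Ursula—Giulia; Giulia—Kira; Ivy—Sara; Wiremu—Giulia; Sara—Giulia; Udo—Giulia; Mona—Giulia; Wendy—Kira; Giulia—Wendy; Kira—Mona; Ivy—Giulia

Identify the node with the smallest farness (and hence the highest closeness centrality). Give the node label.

Farness (sum of distances to all others) for each node — Daria:17, Giulia:9, Ivy:16, Kira:15, Mona:16, Sara:16, Udo:17, Ursula:17, Wendy:16, Wiremu:17.
The smallest farness is 9, for Giulia, so Giulia has the highest closeness.

Giulia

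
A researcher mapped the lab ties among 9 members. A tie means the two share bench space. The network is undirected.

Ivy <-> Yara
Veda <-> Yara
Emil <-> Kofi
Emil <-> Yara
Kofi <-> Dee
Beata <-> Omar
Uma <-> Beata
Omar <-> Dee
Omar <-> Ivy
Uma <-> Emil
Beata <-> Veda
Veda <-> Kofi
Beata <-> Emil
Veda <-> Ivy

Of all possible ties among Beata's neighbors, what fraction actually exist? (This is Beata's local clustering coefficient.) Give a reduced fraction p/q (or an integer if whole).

Beata's neighbors: Emil, Omar, Uma, and Veda (k = 4).
Possible neighbor pairs: C(4,2) = 6. Edges among them: Emil–Uma → e = 1.
Clustering(Beata) = 1/6.

1/6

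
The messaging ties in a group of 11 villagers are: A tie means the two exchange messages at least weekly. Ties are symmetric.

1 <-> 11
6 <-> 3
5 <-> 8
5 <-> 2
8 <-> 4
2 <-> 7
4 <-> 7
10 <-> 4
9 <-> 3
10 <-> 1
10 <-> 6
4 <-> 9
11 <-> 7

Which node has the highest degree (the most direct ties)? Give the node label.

Degrees — 1:2, 2:2, 3:2, 4:4, 5:2, 6:2, 7:3, 8:2, 9:2, 10:3, 11:2.
The maximum is 4, attained only by 4.

4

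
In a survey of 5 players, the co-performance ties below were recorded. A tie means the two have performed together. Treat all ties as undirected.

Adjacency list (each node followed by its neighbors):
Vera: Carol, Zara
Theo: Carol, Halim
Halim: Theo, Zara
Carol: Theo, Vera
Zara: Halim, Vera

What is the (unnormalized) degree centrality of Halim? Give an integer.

2

Halim is directly tied to Theo and Zara. That is 2 neighbors, so the degree of Halim is 2.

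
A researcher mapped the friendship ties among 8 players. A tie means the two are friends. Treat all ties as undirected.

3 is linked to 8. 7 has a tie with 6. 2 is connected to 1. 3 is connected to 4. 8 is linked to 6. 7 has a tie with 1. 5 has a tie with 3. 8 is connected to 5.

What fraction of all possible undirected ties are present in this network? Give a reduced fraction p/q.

2/7

There are 8 edges and 8 nodes, so the maximum possible is C(8,2) = 28.
Density = 8/28 = 2/7.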